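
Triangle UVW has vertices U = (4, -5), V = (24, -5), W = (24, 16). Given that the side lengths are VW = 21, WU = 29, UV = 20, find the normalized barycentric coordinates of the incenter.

(3/10, 29/70, 2/7)

The incenter has barycentric coordinates proportional to the opposite side lengths: (21 : 29 : 20).
Normalizing by 21+29+20 = 70 gives (3/10, 29/70, 2/7).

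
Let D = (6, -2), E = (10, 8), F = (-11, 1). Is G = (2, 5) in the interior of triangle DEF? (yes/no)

Barycentric coordinates of G: (1/26, 107/182, 34/91).
The three coordinates are positive, positive, positive; a point is interior exactly when all three are positive.

yes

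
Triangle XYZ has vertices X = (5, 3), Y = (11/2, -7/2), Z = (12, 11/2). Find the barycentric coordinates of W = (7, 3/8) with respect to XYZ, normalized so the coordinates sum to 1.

Signed area of the reference triangle: [XYZ] = ½·(5·(-7/2−(11/2)) + (11/2)·(11/2−3) + 12·(3−(-7/2))) = ½·(-45 + 55/4 + 78) = 187/8.
[WYZ] = ½·(7·(-7/2−(11/2)) + (11/2)·(11/2−(3/8)) + 12·(3/8−(-7/2))) = ½·(-63 + 451/16 + 93/2) = 187/32, so the X-coordinate is (187/32)/(187/8) = 1/4.
[XWZ] = ½·(5·(3/8−(11/2)) + 7·(11/2−3) + 12·(3−(3/8))) = ½·(-205/8 + 35/2 + 63/2) = 187/16, so the Y-coordinate is 1/2.
[XYW] = ½·(5·(-7/2−(3/8)) + (11/2)·(3/8−3) + 7·(3−(-7/2))) = ½·(-155/8 − 231/16 + 91/2) = 187/32, so the Z-coordinate is 1/4.
Check: 1/4 + 1/2 + 1/4 = 1.

(1/4, 1/2, 1/4)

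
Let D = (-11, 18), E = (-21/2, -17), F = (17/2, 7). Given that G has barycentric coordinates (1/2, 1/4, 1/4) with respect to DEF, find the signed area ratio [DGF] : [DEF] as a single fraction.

1/4

The signed ratio [DGF]/[DEF] equals the barycentric coordinate of G at vertex E, which is 1/4.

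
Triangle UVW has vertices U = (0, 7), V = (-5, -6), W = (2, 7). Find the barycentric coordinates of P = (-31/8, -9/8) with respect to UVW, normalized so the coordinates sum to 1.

Signed area of the reference triangle: [UVW] = ½·(0·(-6−7) + (-5)·(7−7) + 2·(7−(-6))) = ½·(0 + 0 + 26) = 13.
[PVW] = ½·((-31/8)·(-6−7) + (-5)·(7−(-9/8)) + 2·(-9/8−(-6))) = ½·(403/8 − 325/8 + 39/4) = 39/4, so the U-coordinate is (39/4)/13 = 3/4.
[UPW] = ½·(0·(-9/8−7) + (-31/8)·(7−7) + 2·(7−(-9/8))) = ½·(0 + 0 + 65/4) = 65/8, so the V-coordinate is 5/8.
[UVP] = ½·(0·(-6−(-9/8)) + (-5)·(-9/8−7) + (-31/8)·(7−(-6))) = ½·(0 + 325/8 − 403/8) = -39/8, so the W-coordinate is -3/8.
Check: 3/4 + 5/8 − 3/8 = 1.

(3/4, 5/8, -3/8)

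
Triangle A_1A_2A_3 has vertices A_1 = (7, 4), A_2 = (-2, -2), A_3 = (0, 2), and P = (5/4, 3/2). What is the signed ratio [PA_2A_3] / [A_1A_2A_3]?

1/4

[A_1A_2A_3] = ½·(7·(-2−2) + (-2)·(2−4) + 0·(4−(-2))) = ½·(-28 + 4 + 0) = -12.
[PA_2A_3] = ½·((5/4)·(-2−2) + (-2)·(2−(3/2)) + 0·(3/2−(-2))) = ½·(-5 − 1 + 0) = -3, so the ratio is (-3)/(-12) = 1/4.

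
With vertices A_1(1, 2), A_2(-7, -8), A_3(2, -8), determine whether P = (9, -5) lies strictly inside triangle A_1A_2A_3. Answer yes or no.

Barycentric coordinates of P: (3/10, -73/90, 68/45).
The three coordinates are positive, negative, positive; a point is interior exactly when all three are positive.

no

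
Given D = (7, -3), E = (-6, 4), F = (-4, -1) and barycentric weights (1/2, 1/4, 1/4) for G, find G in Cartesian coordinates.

(1, -3/4)

G = (1/2)·D + (1/4)·E + (1/4)·F.
x-coordinate: (1/2)·7 + (1/4)·(-6) + (1/4)·(-4) = 1.
y-coordinate: (1/2)·(-3) + (1/4)·4 + (1/4)·(-1) = -3/4.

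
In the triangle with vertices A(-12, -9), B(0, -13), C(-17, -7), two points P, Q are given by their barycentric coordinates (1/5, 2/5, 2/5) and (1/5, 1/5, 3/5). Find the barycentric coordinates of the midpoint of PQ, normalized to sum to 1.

(1/5, 3/10, 1/2)

Since both coordinate triples sum to 1, the midpoint's barycentrics are the componentwise average.
(1/5+1/5)/2 = 1/5; similarly 3/10 and 1/2.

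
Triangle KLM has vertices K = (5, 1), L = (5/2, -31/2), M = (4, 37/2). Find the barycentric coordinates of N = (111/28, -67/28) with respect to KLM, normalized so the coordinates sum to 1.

(1/2, 5/14, 1/7)

Signed area of the reference triangle: [KLM] = ½·(5·(-31/2−(37/2)) + (5/2)·(37/2−1) + 4·(1−(-31/2))) = ½·(-170 + 175/4 + 66) = -241/8.
[NLM] = ½·((111/28)·(-31/2−(37/2)) + (5/2)·(37/2−(-67/28)) + 4·(-67/28−(-31/2))) = ½·(-1887/14 + 2925/56 + 367/7) = -241/16, so the K-coordinate is (-241/16)/(-241/8) = 1/2.
[KNM] = ½·(5·(-67/28−(37/2)) + (111/28)·(37/2−1) + 4·(1−(-67/28))) = ½·(-2925/28 + 555/8 + 95/7) = -1205/112, so the L-coordinate is 5/14.
[KLN] = ½·(5·(-31/2−(-67/28)) + (5/2)·(-67/28−1) + (111/28)·(1−(-31/2))) = ½·(-1835/28 − 475/56 + 3663/56) = -241/56, so the M-coordinate is 1/7.
Check: 1/2 + 5/14 + 1/7 = 1.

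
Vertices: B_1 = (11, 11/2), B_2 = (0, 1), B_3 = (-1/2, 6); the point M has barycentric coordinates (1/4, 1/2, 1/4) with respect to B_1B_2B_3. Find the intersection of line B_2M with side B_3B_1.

Line B_2M meets B_3B_1 where the B_2-coordinate vanishes; zeroing M's B_2-weight and renormalizing leaves B_3, B_1-weights 1/4 : 1/4 → (1/2, 1/2).
So N = (1/2)·B_3 + (1/2)·B_1 = (21/4, 23/4).

(21/4, 23/4)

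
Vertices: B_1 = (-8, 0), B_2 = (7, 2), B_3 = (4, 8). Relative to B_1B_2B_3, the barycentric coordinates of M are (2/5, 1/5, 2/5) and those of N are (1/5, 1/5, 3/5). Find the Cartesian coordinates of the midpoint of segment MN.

Barycentric coordinates of the midpoint are the average: (3/10, 1/5, 1/2).
Converting: (3/10)·B_1 + (1/5)·B_2 + (1/2)·B_3 = (1, 22/5).

(1, 22/5)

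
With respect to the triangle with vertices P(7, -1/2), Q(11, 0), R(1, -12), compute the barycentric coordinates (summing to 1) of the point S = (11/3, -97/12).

Signed area of the reference triangle: [PQR] = ½·(7·(0−(-12)) + 11·(-12−(-1/2)) + 1·(-1/2−0)) = ½·(84 − 253/2 − 1/2) = -43/2.
[SQR] = ½·((11/3)·(0−(-12)) + 11·(-12−(-97/12)) + 1·(-97/12−0)) = ½·(44 − 517/12 − 97/12) = -43/12, so the P-coordinate is (-43/12)/(-43/2) = 1/6.
[PSR] = ½·(7·(-97/12−(-12)) + (11/3)·(-12−(-1/2)) + 1·(-1/2−(-97/12))) = ½·(329/12 − 253/6 + 91/12) = -43/12, so the Q-coordinate is 1/6.
[PQS] = ½·(7·(0−(-97/12)) + 11·(-97/12−(-1/2)) + (11/3)·(-1/2−0)) = ½·(679/12 − 1001/12 − 11/6) = -43/3, so the R-coordinate is 2/3.

(1/6, 1/6, 2/3)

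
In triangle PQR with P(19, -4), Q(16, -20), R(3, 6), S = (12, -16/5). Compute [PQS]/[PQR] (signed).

[PQR] = ½·(19·(-20−6) + 16·(6−(-4)) + 3·(-4−(-20))) = ½·(-494 + 160 + 48) = -143.
[PQS] = ½·(19·(-20−(-16/5)) + 16·(-16/5−(-4)) + 12·(-4−(-20))) = ½·(-1596/5 + 64/5 + 192) = -286/5, so the ratio is (-286/5)/(-143) = 2/5.

2/5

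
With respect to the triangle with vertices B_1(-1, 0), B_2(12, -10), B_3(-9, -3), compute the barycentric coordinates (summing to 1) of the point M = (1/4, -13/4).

(1/2, 1/4, 1/4)

Signed area of the reference triangle: [B_1B_2B_3] = ½·((-1)·(-10−(-3)) + 12·(-3−0) + (-9)·(0−(-10))) = ½·(7 − 36 − 90) = -119/2.
[MB_2B_3] = ½·((1/4)·(-10−(-3)) + 12·(-3−(-13/4)) + (-9)·(-13/4−(-10))) = ½·(-7/4 + 3 − 243/4) = -119/4, so the B_1-coordinate is (-119/4)/(-119/2) = 1/2.
[B_1MB_3] = ½·((-1)·(-13/4−(-3)) + (1/4)·(-3−0) + (-9)·(0−(-13/4))) = ½·(1/4 − 3/4 − 117/4) = -119/8, so the B_2-coordinate is 1/4.
[B_1B_2M] = ½·((-1)·(-10−(-13/4)) + 12·(-13/4−0) + (1/4)·(0−(-10))) = ½·(27/4 − 39 + 5/2) = -119/8, so the B_3-coordinate is 1/4.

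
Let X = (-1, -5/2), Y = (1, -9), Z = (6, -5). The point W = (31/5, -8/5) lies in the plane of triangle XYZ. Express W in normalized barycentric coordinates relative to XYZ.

Signed area of the reference triangle: [XYZ] = ½·((-1)·(-9−(-5)) + 1·(-5−(-5/2)) + 6·(-5/2−(-9))) = ½·(4 − 5/2 + 39) = 81/4.
[WYZ] = ½·((31/5)·(-9−(-5)) + 1·(-5−(-8/5)) + 6·(-8/5−(-9))) = ½·(-124/5 − 17/5 + 222/5) = 81/10, so the X-coordinate is (81/10)/(81/4) = 2/5.
[XWZ] = ½·((-1)·(-8/5−(-5)) + (31/5)·(-5−(-5/2)) + 6·(-5/2−(-8/5))) = ½·(-17/5 − 31/2 − 27/5) = -243/20, so the Y-coordinate is -3/5.
[XYW] = ½·((-1)·(-9−(-8/5)) + 1·(-8/5−(-5/2)) + (31/5)·(-5/2−(-9))) = ½·(37/5 + 9/10 + 403/10) = 243/10, so the Z-coordinate is 6/5.
Check: 2/5 − 3/5 + 6/5 = 1.

(2/5, -3/5, 6/5)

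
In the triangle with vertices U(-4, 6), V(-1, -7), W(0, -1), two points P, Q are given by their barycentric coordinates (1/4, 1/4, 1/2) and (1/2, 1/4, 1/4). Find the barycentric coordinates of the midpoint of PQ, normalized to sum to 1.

Since both coordinate triples sum to 1, the midpoint's barycentrics are the componentwise average.
(1/4+1/2)/2 = 3/8; similarly 1/4 and 3/8.

(3/8, 1/4, 3/8)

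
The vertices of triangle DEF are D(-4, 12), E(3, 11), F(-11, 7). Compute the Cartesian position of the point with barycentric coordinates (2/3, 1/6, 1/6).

(-4, 11)

G = (2/3)·D + (1/6)·E + (1/6)·F.
x-coordinate: (2/3)·(-4) + (1/6)·3 + (1/6)·(-11) = -4.
y-coordinate: (2/3)·12 + (1/6)·11 + (1/6)·7 = 11.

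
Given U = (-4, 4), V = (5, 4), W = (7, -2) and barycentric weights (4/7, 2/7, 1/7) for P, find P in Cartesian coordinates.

(1/7, 22/7)

P = (4/7)·U + (2/7)·V + (1/7)·W.
x-coordinate: (4/7)·(-4) + (2/7)·5 + (1/7)·7 = 1/7.
y-coordinate: (4/7)·4 + (2/7)·4 + (1/7)·(-2) = 22/7.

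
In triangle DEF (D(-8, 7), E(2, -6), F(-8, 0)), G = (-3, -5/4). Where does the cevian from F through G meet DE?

(-4/3, -5/3)

Barycentric coordinates of G with respect to DEF: (1/4, 1/2, 1/4).
On side DE the F-coordinate is zero; dropping G's F-weight 1/4 and renormalizing the remaining 1/4 : 1/2 gives weights 1/3, 2/3 on D, E.
H = (1/3)·(-8, 7) + (2/3)·(2, -6) = (-4/3, -5/3).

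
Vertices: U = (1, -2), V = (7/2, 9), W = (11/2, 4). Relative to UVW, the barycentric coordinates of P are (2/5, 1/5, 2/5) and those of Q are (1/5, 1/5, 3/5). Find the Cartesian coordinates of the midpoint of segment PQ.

Barycentric coordinates of the midpoint are the average: (3/10, 1/5, 1/2).
Converting: (3/10)·U + (1/5)·V + (1/2)·W = (15/4, 16/5).

(15/4, 16/5)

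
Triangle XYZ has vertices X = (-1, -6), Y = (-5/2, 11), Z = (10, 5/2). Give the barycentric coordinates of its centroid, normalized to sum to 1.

(1/3, 1/3, 1/3)

The centroid is the average of the vertices, so each weight is 1/3.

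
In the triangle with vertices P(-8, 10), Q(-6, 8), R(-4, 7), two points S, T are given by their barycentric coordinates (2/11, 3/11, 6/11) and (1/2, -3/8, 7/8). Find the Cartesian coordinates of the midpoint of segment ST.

(-463/88, 1403/176)

Barycentric coordinates of the midpoint are the average: (15/44, -9/176, 125/176).
Converting: (15/44)·P + (-9/176)·Q + (125/176)·R = (-463/88, 1403/176).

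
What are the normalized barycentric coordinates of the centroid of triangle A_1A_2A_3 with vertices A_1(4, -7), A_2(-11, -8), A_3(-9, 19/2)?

(1/3, 1/3, 1/3)

The centroid is the average of the vertices, so each weight is 1/3.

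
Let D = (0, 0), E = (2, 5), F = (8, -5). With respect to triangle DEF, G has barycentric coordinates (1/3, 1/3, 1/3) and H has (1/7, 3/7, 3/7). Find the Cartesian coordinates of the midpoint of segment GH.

(80/21, 0)

Barycentric coordinates of the midpoint are the average: (5/21, 8/21, 8/21).
Converting: (5/21)·D + (8/21)·E + (8/21)·F = (80/21, 0).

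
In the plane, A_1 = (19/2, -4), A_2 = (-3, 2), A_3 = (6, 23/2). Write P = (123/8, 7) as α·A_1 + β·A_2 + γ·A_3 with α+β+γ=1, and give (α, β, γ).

(3/4, -3/4, 1)

Signed area of the reference triangle: [A_1A_2A_3] = ½·((19/2)·(2−(23/2)) + (-3)·(23/2−(-4)) + 6·(-4−2)) = ½·(-361/4 − 93/2 − 36) = -691/8.
[PA_2A_3] = ½·((123/8)·(2−(23/2)) + (-3)·(23/2−7) + 6·(7−2)) = ½·(-2337/16 − 27/2 + 30) = -2073/32, so the A_1-coordinate is (-2073/32)/(-691/8) = 3/4.
[A_1PA_3] = ½·((19/2)·(7−(23/2)) + (123/8)·(23/2−(-4)) + 6·(-4−7)) = ½·(-171/4 + 3813/16 − 66) = 2073/32, so the A_2-coordinate is -3/4.
[A_1A_2P] = ½·((19/2)·(2−7) + (-3)·(7−(-4)) + (123/8)·(-4−2)) = ½·(-95/2 − 33 − 369/4) = -691/8, so the A_3-coordinate is 1.
Check: 3/4 − 3/4 + 1 = 1.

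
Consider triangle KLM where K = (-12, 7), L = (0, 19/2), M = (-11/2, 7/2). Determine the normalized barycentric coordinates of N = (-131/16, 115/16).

(5/8, 1/4, 1/8)

Signed area of the reference triangle: [KLM] = ½·((-12)·(19/2−(7/2)) + 0·(7/2−7) + (-11/2)·(7−(19/2))) = ½·(-72 + 0 + 55/4) = -233/8.
[NLM] = ½·((-131/16)·(19/2−(7/2)) + 0·(7/2−(115/16)) + (-11/2)·(115/16−(19/2))) = ½·(-393/8 + 0 + 407/32) = -1165/64, so the K-coordinate is (-1165/64)/(-233/8) = 5/8.
[KNM] = ½·((-12)·(115/16−(7/2)) + (-131/16)·(7/2−7) + (-11/2)·(7−(115/16))) = ½·(-177/4 + 917/32 + 33/32) = -233/32, so the L-coordinate is 1/4.
[KLN] = ½·((-12)·(19/2−(115/16)) + 0·(115/16−7) + (-131/16)·(7−(19/2))) = ½·(-111/4 + 0 + 655/32) = -233/64, so the M-coordinate is 1/8.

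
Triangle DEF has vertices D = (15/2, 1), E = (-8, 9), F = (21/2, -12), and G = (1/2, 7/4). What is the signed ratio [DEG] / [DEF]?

1/4

[DEF] = ½·((15/2)·(9−(-12)) + (-8)·(-12−1) + (21/2)·(1−9)) = ½·(315/2 + 104 − 84) = 355/4.
[DEG] = ½·((15/2)·(9−(7/4)) + (-8)·(7/4−1) + (1/2)·(1−9)) = ½·(435/8 − 6 − 4) = 355/16, so the ratio is (355/16)/(355/4) = 1/4.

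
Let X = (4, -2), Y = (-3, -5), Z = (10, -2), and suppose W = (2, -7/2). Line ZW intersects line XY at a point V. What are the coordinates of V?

(-2/3, -4)

Barycentric coordinates of W with respect to XYZ: (1/4, 1/2, 1/4).
On side XY the Z-coordinate is zero; dropping W's Z-weight 1/4 and renormalizing the remaining 1/4 : 1/2 gives weights 1/3, 2/3 on X, Y.
V = (1/3)·(4, -2) + (2/3)·(-3, -5) = (-2/3, -4).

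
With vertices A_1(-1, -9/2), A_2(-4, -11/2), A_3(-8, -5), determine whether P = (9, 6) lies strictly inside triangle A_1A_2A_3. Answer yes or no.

no

Barycentric coordinates of P: (105/11, -137/11, 43/11).
The three coordinates are positive, negative, positive; a point is interior exactly when all three are positive.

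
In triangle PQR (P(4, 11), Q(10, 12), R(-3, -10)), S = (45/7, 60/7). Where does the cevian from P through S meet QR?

(37/5, 38/5)

Barycentric coordinates of S with respect to PQR: (2/7, 4/7, 1/7).
On side QR the P-coordinate is zero; dropping S's P-weight 2/7 and renormalizing the remaining 4/7 : 1/7 gives weights 4/5, 1/5 on Q, R.
T = (4/5)·(10, 12) + (1/5)·(-3, -10) = (37/5, 38/5).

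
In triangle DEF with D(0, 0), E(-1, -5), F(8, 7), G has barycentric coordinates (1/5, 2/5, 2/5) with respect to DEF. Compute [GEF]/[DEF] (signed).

1/5

The signed ratio [GEF]/[DEF] equals the barycentric coordinate of G at vertex D, which is 1/5.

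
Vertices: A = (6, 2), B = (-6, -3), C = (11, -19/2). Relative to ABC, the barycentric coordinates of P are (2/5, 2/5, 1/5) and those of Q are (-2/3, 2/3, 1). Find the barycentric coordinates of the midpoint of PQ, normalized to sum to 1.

Since both coordinate triples sum to 1, the midpoint's barycentrics are the componentwise average.
(2/5+-2/3)/2 = -2/15; similarly 8/15 and 3/5.

(-2/15, 8/15, 3/5)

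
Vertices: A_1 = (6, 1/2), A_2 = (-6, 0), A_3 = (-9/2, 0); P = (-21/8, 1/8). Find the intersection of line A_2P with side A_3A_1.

(3/4, 1/4)

Barycentric coordinates of P with respect to A_1A_2A_3: (1/4, 1/2, 1/4).
On side A_3A_1 the A_2-coordinate is zero; dropping P's A_2-weight 1/2 and renormalizing the remaining 1/4 : 1/4 gives weights 1/2, 1/2 on A_3, A_1.
Q = (1/2)·(-9/2, 0) + (1/2)·(6, 1/2) = (3/4, 1/4).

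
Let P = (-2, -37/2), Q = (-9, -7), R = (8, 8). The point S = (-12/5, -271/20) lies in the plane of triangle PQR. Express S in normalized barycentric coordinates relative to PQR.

(7/10, 1/5, 1/10)

Signed area of the reference triangle: [PQR] = ½·((-2)·(-7−8) + (-9)·(8−(-37/2)) + 8·(-37/2−(-7))) = ½·(30 − 477/2 − 92) = -601/4.
[SQR] = ½·((-12/5)·(-7−8) + (-9)·(8−(-271/20)) + 8·(-271/20−(-7))) = ½·(36 − 3879/20 − 262/5) = -4207/40, so the P-coordinate is (-4207/40)/(-601/4) = 7/10.
[PSR] = ½·((-2)·(-271/20−8) + (-12/5)·(8−(-37/2)) + 8·(-37/2−(-271/20))) = ½·(431/10 − 318/5 − 198/5) = -601/20, so the Q-coordinate is 1/5.
[PQS] = ½·((-2)·(-7−(-271/20)) + (-9)·(-271/20−(-37/2)) + (-12/5)·(-37/2−(-7))) = ½·(-131/10 − 891/20 + 138/5) = -601/40, so the R-coordinate is 1/10.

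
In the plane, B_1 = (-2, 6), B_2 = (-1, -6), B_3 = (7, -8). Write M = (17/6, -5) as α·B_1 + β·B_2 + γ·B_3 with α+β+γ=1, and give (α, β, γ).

(1/6, 1/3, 1/2)

Signed area of the reference triangle: [B_1B_2B_3] = ½·((-2)·(-6−(-8)) + (-1)·(-8−6) + 7·(6−(-6))) = ½·(-4 + 14 + 84) = 47.
[MB_2B_3] = ½·((17/6)·(-6−(-8)) + (-1)·(-8−(-5)) + 7·(-5−(-6))) = ½·(17/3 + 3 + 7) = 47/6, so the B_1-coordinate is (47/6)/47 = 1/6.
[B_1MB_3] = ½·((-2)·(-5−(-8)) + (17/6)·(-8−6) + 7·(6−(-5))) = ½·(-6 − 119/3 + 77) = 47/3, so the B_2-coordinate is 1/3.
[B_1B_2M] = ½·((-2)·(-6−(-5)) + (-1)·(-5−6) + (17/6)·(6−(-6))) = ½·(2 + 11 + 34) = 47/2, so the B_3-coordinate is 1/2.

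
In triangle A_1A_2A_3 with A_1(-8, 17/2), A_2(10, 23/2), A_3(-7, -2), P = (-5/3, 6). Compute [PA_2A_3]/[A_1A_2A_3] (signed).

1/3

[A_1A_2A_3] = ½·((-8)·(23/2−(-2)) + 10·(-2−(17/2)) + (-7)·(17/2−(23/2))) = ½·(-108 − 105 + 21) = -96.
[PA_2A_3] = ½·((-5/3)·(23/2−(-2)) + 10·(-2−6) + (-7)·(6−(23/2))) = ½·(-45/2 − 80 + 77/2) = -32, so the ratio is (-32)/(-96) = 1/3.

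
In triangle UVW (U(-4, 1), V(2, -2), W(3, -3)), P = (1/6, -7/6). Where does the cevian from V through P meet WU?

(-5/3, -1/3)

Barycentric coordinates of P with respect to UVW: (1/3, 1/2, 1/6).
On side WU the V-coordinate is zero; dropping P's V-weight 1/2 and renormalizing the remaining 1/6 : 1/3 gives weights 1/3, 2/3 on W, U.
Q = (1/3)·(3, -3) + (2/3)·(-4, 1) = (-5/3, -1/3).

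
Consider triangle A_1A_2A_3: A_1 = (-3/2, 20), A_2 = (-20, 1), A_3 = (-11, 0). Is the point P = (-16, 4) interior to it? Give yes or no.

yes

Barycentric coordinates of P: (62/379, 276/379, 41/379).
The three coordinates are positive, positive, positive; a point is interior exactly when all three are positive.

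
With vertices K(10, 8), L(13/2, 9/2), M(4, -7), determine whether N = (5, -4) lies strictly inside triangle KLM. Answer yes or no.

Barycentric coordinates of N: (8/63, 2/21, 7/9).
The three coordinates are positive, positive, positive; a point is interior exactly when all three are positive.

yes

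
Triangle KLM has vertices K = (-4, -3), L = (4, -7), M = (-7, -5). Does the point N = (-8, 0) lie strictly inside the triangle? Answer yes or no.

Barycentric coordinates of N: (53/28, -17/28, -2/7).
The three coordinates are positive, negative, negative; a point is interior exactly when all three are positive.

no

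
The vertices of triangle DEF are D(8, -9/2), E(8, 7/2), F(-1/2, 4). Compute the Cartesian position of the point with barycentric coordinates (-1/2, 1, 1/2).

(15/4, 31/4)

G = (-1/2)·D + 1·E + (1/2)·F.
x-coordinate: (-1/2)·8 + 1·8 + (1/2)·(-1/2) = 15/4.
y-coordinate: (-1/2)·(-9/2) + 1·(7/2) + (1/2)·4 = 31/4.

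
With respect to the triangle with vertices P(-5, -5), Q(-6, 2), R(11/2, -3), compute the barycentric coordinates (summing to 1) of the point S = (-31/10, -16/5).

(3/5, 1/5, 1/5)

Signed area of the reference triangle: [PQR] = ½·((-5)·(2−(-3)) + (-6)·(-3−(-5)) + (11/2)·(-5−2)) = ½·(-25 − 12 − 77/2) = -151/4.
[SQR] = ½·((-31/10)·(2−(-3)) + (-6)·(-3−(-16/5)) + (11/2)·(-16/5−2)) = ½·(-31/2 − 6/5 − 143/5) = -453/20, so the P-coordinate is (-453/20)/(-151/4) = 3/5.
[PSR] = ½·((-5)·(-16/5−(-3)) + (-31/10)·(-3−(-5)) + (11/2)·(-5−(-16/5))) = ½·(1 − 31/5 − 99/10) = -151/20, so the Q-coordinate is 1/5.
[PQS] = ½·((-5)·(2−(-16/5)) + (-6)·(-16/5−(-5)) + (-31/10)·(-5−2)) = ½·(-26 − 54/5 + 217/10) = -151/20, so the R-coordinate is 1/5.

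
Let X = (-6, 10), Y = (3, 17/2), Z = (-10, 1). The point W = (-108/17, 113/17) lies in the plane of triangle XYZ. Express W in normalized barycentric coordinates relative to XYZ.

(9/17, 2/17, 6/17)

Signed area of the reference triangle: [XYZ] = ½·((-6)·(17/2−1) + 3·(1−10) + (-10)·(10−(17/2))) = ½·(-45 − 27 − 15) = -87/2.
[WYZ] = ½·((-108/17)·(17/2−1) + 3·(1−(113/17)) + (-10)·(113/17−(17/2))) = ½·(-810/17 − 288/17 + 315/17) = -783/34, so the X-coordinate is (-783/34)/(-87/2) = 9/17.
[XWZ] = ½·((-6)·(113/17−1) + (-108/17)·(1−10) + (-10)·(10−(113/17))) = ½·(-576/17 + 972/17 − 570/17) = -87/17, so the Y-coordinate is 2/17.
[XYW] = ½·((-6)·(17/2−(113/17)) + 3·(113/17−10) + (-108/17)·(10−(17/2))) = ½·(-189/17 − 171/17 − 162/17) = -261/17, so the Z-coordinate is 6/17.
Check: 9/17 + 2/17 + 6/17 = 1.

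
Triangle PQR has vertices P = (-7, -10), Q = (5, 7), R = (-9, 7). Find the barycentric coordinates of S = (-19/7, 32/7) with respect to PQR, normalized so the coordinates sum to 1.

Signed area of the reference triangle: [PQR] = ½·((-7)·(7−7) + 5·(7−(-10)) + (-9)·(-10−7)) = ½·(0 + 85 + 153) = 119.
[SQR] = ½·((-19/7)·(7−7) + 5·(7−(32/7)) + (-9)·(32/7−7)) = ½·(0 + 85/7 + 153/7) = 17, so the P-coordinate is 17/119 = 1/7.
[PSR] = ½·((-7)·(32/7−7) + (-19/7)·(7−(-10)) + (-9)·(-10−(32/7))) = ½·(17 − 323/7 + 918/7) = 51, so the Q-coordinate is 3/7.
[PQS] = ½·((-7)·(7−(32/7)) + 5·(32/7−(-10)) + (-19/7)·(-10−7)) = ½·(-17 + 510/7 + 323/7) = 51, so the R-coordinate is 3/7.

(1/7, 3/7, 3/7)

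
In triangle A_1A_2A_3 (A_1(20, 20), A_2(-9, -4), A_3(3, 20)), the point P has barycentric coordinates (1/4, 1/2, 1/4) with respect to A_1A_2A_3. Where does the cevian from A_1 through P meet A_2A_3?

(-5, 4)

Line A_1P meets A_2A_3 where the A_1-coordinate vanishes; zeroing P's A_1-weight and renormalizing leaves A_2, A_3-weights 1/2 : 1/4 → (2/3, 1/3).
So Q = (2/3)·A_2 + (1/3)·A_3 = (-5, 4).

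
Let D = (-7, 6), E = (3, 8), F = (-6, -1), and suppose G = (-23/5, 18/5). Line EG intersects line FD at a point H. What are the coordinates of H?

Barycentric coordinates of G with respect to DEF: (2/5, 1/5, 2/5).
On side FD the E-coordinate is zero; dropping G's E-weight 1/5 and renormalizing the remaining 2/5 : 2/5 gives weights 1/2, 1/2 on F, D.
H = (1/2)·(-6, -1) + (1/2)·(-7, 6) = (-13/2, 5/2).

(-13/2, 5/2)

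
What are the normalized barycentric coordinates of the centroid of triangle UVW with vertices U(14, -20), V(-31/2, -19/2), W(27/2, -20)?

(1/3, 1/3, 1/3)

The centroid is the average of the vertices, so each weight is 1/3.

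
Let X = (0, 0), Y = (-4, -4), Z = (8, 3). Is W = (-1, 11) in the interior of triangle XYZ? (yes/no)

no

Barycentric coordinates of W: (159/20, -91/20, -12/5).
The three coordinates are positive, negative, negative; a point is interior exactly when all three are positive.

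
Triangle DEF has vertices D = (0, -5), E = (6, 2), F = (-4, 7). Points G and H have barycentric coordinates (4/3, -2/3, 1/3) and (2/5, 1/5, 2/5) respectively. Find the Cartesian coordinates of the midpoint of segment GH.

Barycentric coordinates of the midpoint are the average: (13/15, -7/30, 11/30).
Converting: (13/15)·D + (-7/30)·E + (11/30)·F = (-43/15, -67/30).

(-43/15, -67/30)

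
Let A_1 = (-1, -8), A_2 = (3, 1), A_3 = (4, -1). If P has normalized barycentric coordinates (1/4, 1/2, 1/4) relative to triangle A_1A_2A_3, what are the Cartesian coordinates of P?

P = (1/4)·A_1 + (1/2)·A_2 + (1/4)·A_3.
x-coordinate: (1/4)·(-1) + (1/2)·3 + (1/4)·4 = 9/4.
y-coordinate: (1/4)·(-8) + (1/2)·1 + (1/4)·(-1) = -7/4.

(9/4, -7/4)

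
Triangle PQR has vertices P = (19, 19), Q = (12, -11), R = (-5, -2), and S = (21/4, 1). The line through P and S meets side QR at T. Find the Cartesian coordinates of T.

Barycentric coordinates of S with respect to PQR: (1/4, 1/4, 1/2).
On side QR the P-coordinate is zero; dropping S's P-weight 1/4 and renormalizing the remaining 1/4 : 1/2 gives weights 1/3, 2/3 on Q, R.
T = (1/3)·(12, -11) + (2/3)·(-5, -2) = (2/3, -5).

(2/3, -5)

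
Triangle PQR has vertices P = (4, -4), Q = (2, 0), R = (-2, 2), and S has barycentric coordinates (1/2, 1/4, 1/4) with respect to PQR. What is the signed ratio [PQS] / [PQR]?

1/4

The signed ratio [PQS]/[PQR] equals the barycentric coordinate of S at vertex R, which is 1/4.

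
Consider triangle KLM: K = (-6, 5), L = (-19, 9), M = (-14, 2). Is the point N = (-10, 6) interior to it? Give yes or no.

Barycentric coordinates of N: (48/71, 20/71, 3/71).
The three coordinates are positive, positive, positive; a point is interior exactly when all three are positive.

yes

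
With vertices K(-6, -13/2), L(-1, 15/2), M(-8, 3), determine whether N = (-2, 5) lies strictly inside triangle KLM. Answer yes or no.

Barycentric coordinates of N: (26/151, 122/151, 3/151).
The three coordinates are positive, positive, positive; a point is interior exactly when all three are positive.

yes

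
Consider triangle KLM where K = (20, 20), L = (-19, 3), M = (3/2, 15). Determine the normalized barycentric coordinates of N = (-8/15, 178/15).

(1/3, 2/5, 4/15)

Signed area of the reference triangle: [KLM] = ½·(20·(3−15) + (-19)·(15−20) + (3/2)·(20−3)) = ½·(-240 + 95 + 51/2) = -239/4.
[NLM] = ½·((-8/15)·(3−15) + (-19)·(15−(178/15)) + (3/2)·(178/15−3)) = ½·(32/5 − 893/15 + 133/10) = -239/12, so the K-coordinate is (-239/12)/(-239/4) = 1/3.
[KNM] = ½·(20·(178/15−15) + (-8/15)·(15−20) + (3/2)·(20−(178/15))) = ½·(-188/3 + 8/3 + 61/5) = -239/10, so the L-coordinate is 2/5.
[KLN] = ½·(20·(3−(178/15)) + (-19)·(178/15−20) + (-8/15)·(20−3)) = ½·(-532/3 + 2318/15 − 136/15) = -239/15, so the M-coordinate is 4/15.
Check: 1/3 + 2/5 + 4/15 = 1.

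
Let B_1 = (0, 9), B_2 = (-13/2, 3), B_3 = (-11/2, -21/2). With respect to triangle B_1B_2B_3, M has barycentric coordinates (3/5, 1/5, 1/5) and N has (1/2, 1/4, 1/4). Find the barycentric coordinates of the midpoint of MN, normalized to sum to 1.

Since both coordinate triples sum to 1, the midpoint's barycentrics are the componentwise average.
(3/5+1/2)/2 = 11/20; similarly 9/40 and 9/40.

(11/20, 9/40, 9/40)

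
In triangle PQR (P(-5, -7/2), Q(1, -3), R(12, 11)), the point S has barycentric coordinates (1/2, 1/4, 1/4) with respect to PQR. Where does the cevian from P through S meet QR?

(13/2, 4)

Line PS meets QR where the P-coordinate vanishes; zeroing S's P-weight and renormalizing leaves Q, R-weights 1/4 : 1/4 → (1/2, 1/2).
So T = (1/2)·Q + (1/2)·R = (13/2, 4).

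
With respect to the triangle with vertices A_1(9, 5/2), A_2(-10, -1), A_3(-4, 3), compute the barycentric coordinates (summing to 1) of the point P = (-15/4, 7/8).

(1/4, 1/2, 1/4)

Signed area of the reference triangle: [A_1A_2A_3] = ½·(9·(-1−3) + (-10)·(3−(5/2)) + (-4)·(5/2−(-1))) = ½·(-36 − 5 − 14) = -55/2.
[PA_2A_3] = ½·((-15/4)·(-1−3) + (-10)·(3−(7/8)) + (-4)·(7/8−(-1))) = ½·(15 − 85/4 − 15/2) = -55/8, so the A_1-coordinate is (-55/8)/(-55/2) = 1/4.
[A_1PA_3] = ½·(9·(7/8−3) + (-15/4)·(3−(5/2)) + (-4)·(5/2−(7/8))) = ½·(-153/8 − 15/8 − 13/2) = -55/4, so the A_2-coordinate is 1/2.
[A_1A_2P] = ½·(9·(-1−(7/8)) + (-10)·(7/8−(5/2)) + (-15/4)·(5/2−(-1))) = ½·(-135/8 + 65/4 − 105/8) = -55/8, so the A_3-coordinate is 1/4.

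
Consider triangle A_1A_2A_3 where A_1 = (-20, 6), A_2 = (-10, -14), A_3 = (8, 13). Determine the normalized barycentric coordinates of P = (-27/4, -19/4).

Signed area of the reference triangle: [A_1A_2A_3] = ½·((-20)·(-14−13) + (-10)·(13−6) + 8·(6−(-14))) = ½·(540 − 70 + 160) = 315.
[PA_2A_3] = ½·((-27/4)·(-14−13) + (-10)·(13−(-19/4)) + 8·(-19/4−(-14))) = ½·(729/4 − 355/2 + 74) = 315/8, so the A_1-coordinate is (315/8)/315 = 1/8.
[A_1PA_3] = ½·((-20)·(-19/4−13) + (-27/4)·(13−6) + 8·(6−(-19/4))) = ½·(355 − 189/4 + 86) = 1575/8, so the A_2-coordinate is 5/8.
[A_1A_2P] = ½·((-20)·(-14−(-19/4)) + (-10)·(-19/4−6) + (-27/4)·(6−(-14))) = ½·(185 + 215/2 − 135) = 315/4, so the A_3-coordinate is 1/4.
Check: 1/8 + 5/8 + 1/4 = 1.

(1/8, 5/8, 1/4)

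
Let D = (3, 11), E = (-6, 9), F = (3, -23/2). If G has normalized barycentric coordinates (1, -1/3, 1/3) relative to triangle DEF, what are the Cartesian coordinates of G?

(6, 25/6)

G = 1·D + (-1/3)·E + (1/3)·F.
x-coordinate: 1·3 + (-1/3)·(-6) + (1/3)·3 = 6.
y-coordinate: 1·11 + (-1/3)·9 + (1/3)·(-23/2) = 25/6.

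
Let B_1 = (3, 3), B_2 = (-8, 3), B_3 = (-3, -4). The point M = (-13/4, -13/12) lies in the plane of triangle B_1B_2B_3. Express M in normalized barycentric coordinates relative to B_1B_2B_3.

Signed area of the reference triangle: [B_1B_2B_3] = ½·(3·(3−(-4)) + (-8)·(-4−3) + (-3)·(3−3)) = ½·(21 + 56 + 0) = 77/2.
[MB_2B_3] = ½·((-13/4)·(3−(-4)) + (-8)·(-4−(-13/12)) + (-3)·(-13/12−3)) = ½·(-91/4 + 70/3 + 49/4) = 77/12, so the B_1-coordinate is (77/12)/(77/2) = 1/6.
[B_1MB_3] = ½·(3·(-13/12−(-4)) + (-13/4)·(-4−3) + (-3)·(3−(-13/12))) = ½·(35/4 + 91/4 − 49/4) = 77/8, so the B_2-coordinate is 1/4.
[B_1B_2M] = ½·(3·(3−(-13/12)) + (-8)·(-13/12−3) + (-13/4)·(3−3)) = ½·(49/4 + 98/3 + 0) = 539/24, so the B_3-coordinate is 7/12.

(1/6, 1/4, 7/12)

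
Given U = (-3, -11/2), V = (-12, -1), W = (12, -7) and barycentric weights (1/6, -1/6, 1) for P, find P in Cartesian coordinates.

(27/2, -31/4)

P = (1/6)·U + (-1/6)·V + 1·W.
x-coordinate: (1/6)·(-3) + (-1/6)·(-12) + 1·12 = 27/2.
y-coordinate: (1/6)·(-11/2) + (-1/6)·(-1) + 1·(-7) = -31/4.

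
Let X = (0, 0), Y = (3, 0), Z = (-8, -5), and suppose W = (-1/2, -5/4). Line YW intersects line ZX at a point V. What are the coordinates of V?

Barycentric coordinates of W with respect to XYZ: (1/4, 1/2, 1/4).
On side ZX the Y-coordinate is zero; dropping W's Y-weight 1/2 and renormalizing the remaining 1/4 : 1/4 gives weights 1/2, 1/2 on Z, X.
V = (1/2)·(-8, -5) + (1/2)·(0, 0) = (-4, -5/2).

(-4, -5/2)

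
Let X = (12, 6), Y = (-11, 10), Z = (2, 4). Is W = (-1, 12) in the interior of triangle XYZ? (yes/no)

Barycentric coordinates of W: (1, 1, -1).
The three coordinates are positive, positive, negative; a point is interior exactly when all three are positive.

no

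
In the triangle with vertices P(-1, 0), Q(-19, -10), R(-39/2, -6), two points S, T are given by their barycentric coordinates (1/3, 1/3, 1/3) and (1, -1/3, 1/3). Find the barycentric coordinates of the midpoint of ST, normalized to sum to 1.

Since both coordinate triples sum to 1, the midpoint's barycentrics are the componentwise average.
(1/3+1)/2 = 2/3; similarly 0 and 1/3.

(2/3, 0, 1/3)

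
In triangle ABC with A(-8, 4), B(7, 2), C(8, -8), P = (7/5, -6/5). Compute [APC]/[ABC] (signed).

1/5

[ABC] = ½·((-8)·(2−(-8)) + 7·(-8−4) + 8·(4−2)) = ½·(-80 − 84 + 16) = -74.
[APC] = ½·((-8)·(-6/5−(-8)) + (7/5)·(-8−4) + 8·(4−(-6/5))) = ½·(-272/5 − 84/5 + 208/5) = -74/5, so the ratio is (-74/5)/(-74) = 1/5.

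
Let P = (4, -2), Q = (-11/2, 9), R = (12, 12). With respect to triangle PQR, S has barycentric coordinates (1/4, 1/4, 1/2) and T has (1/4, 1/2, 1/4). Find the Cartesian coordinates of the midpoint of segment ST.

Barycentric coordinates of the midpoint are the average: (1/4, 3/8, 3/8).
Converting: (1/4)·P + (3/8)·Q + (3/8)·R = (55/16, 59/8).

(55/16, 59/8)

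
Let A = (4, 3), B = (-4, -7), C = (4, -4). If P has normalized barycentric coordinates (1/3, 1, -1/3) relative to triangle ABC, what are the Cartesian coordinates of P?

(-4, -14/3)

P = (1/3)·A + 1·B + (-1/3)·C.
x-coordinate: (1/3)·4 + 1·(-4) + (-1/3)·4 = -4.
y-coordinate: (1/3)·3 + 1·(-7) + (-1/3)·(-4) = -14/3.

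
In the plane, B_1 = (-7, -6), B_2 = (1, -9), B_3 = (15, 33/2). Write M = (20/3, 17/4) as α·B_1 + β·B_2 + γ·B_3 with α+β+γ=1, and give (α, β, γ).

(1/6, 1/3, 1/2)

Signed area of the reference triangle: [B_1B_2B_3] = ½·((-7)·(-9−(33/2)) + 1·(33/2−(-6)) + 15·(-6−(-9))) = ½·(357/2 + 45/2 + 45) = 123.
[MB_2B_3] = ½·((20/3)·(-9−(33/2)) + 1·(33/2−(17/4)) + 15·(17/4−(-9))) = ½·(-170 + 49/4 + 795/4) = 41/2, so the B_1-coordinate is (41/2)/123 = 1/6.
[B_1MB_3] = ½·((-7)·(17/4−(33/2)) + (20/3)·(33/2−(-6)) + 15·(-6−(17/4))) = ½·(343/4 + 150 − 615/4) = 41, so the B_2-coordinate is 1/3.
[B_1B_2M] = ½·((-7)·(-9−(17/4)) + 1·(17/4−(-6)) + (20/3)·(-6−(-9))) = ½·(371/4 + 41/4 + 20) = 123/2, so the B_3-coordinate is 1/2.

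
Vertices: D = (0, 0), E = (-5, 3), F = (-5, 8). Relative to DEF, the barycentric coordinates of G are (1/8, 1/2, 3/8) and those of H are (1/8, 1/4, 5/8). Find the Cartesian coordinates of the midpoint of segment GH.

(-35/8, 41/8)

Barycentric coordinates of the midpoint are the average: (1/8, 3/8, 1/2).
Converting: (1/8)·D + (3/8)·E + (1/2)·F = (-35/8, 41/8).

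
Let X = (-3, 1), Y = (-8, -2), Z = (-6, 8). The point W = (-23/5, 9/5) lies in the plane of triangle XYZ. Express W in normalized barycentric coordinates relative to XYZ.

Signed area of the reference triangle: [XYZ] = ½·((-3)·(-2−8) + (-8)·(8−1) + (-6)·(1−(-2))) = ½·(30 − 56 − 18) = -22.
[WYZ] = ½·((-23/5)·(-2−8) + (-8)·(8−(9/5)) + (-6)·(9/5−(-2))) = ½·(46 − 248/5 − 114/5) = -66/5, so the X-coordinate is (-66/5)/(-22) = 3/5.
[XWZ] = ½·((-3)·(9/5−8) + (-23/5)·(8−1) + (-6)·(1−(9/5))) = ½·(93/5 − 161/5 + 24/5) = -22/5, so the Y-coordinate is 1/5.
[XYW] = ½·((-3)·(-2−(9/5)) + (-8)·(9/5−1) + (-23/5)·(1−(-2))) = ½·(57/5 − 32/5 − 69/5) = -22/5, so the Z-coordinate is 1/5.
Check: 3/5 + 1/5 + 1/5 = 1.

(3/5, 1/5, 1/5)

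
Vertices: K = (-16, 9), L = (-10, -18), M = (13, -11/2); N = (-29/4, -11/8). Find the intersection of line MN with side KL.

(-14, 0)

Barycentric coordinates of N with respect to KLM: (1/2, 1/4, 1/4).
On side KL the M-coordinate is zero; dropping N's M-weight 1/4 and renormalizing the remaining 1/2 : 1/4 gives weights 2/3, 1/3 on K, L.
J = (2/3)·(-16, 9) + (1/3)·(-10, -18) = (-14, 0).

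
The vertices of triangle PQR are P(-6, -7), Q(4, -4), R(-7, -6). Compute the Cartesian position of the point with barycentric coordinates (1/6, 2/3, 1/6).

(1/2, -29/6)

S = (1/6)·P + (2/3)·Q + (1/6)·R.
x-coordinate: (1/6)·(-6) + (2/3)·4 + (1/6)·(-7) = 1/2.
y-coordinate: (1/6)·(-7) + (2/3)·(-4) + (1/6)·(-6) = -29/6.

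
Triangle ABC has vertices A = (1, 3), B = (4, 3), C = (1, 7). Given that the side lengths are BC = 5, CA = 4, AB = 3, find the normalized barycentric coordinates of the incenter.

(5/12, 1/3, 1/4)

The incenter has barycentric coordinates proportional to the opposite side lengths: (5 : 4 : 3).
Normalizing by 5+4+3 = 12 gives (5/12, 1/3, 1/4).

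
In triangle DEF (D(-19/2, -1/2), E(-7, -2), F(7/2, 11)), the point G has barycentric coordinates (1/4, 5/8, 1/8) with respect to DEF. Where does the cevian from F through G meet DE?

(-54/7, -11/7)

Line FG meets DE where the F-coordinate vanishes; zeroing G's F-weight and renormalizing leaves D, E-weights 1/4 : 5/8 → (2/7, 5/7).
So H = (2/7)·D + (5/7)·E = (-54/7, -11/7).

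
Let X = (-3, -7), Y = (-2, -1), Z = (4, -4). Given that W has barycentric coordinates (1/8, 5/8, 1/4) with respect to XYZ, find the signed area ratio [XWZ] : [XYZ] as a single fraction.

The signed ratio [XWZ]/[XYZ] equals the barycentric coordinate of W at vertex Y, which is 5/8.

5/8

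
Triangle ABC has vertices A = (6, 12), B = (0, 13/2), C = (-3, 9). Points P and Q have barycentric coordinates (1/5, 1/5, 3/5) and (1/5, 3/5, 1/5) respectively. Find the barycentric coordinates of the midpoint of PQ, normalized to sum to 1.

Since both coordinate triples sum to 1, the midpoint's barycentrics are the componentwise average.
(1/5+1/5)/2 = 1/5; similarly 2/5 and 2/5.

(1/5, 2/5, 2/5)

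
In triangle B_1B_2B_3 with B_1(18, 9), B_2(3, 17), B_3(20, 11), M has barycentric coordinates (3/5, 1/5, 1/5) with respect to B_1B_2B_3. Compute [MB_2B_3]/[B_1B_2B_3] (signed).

3/5

The signed ratio [MB_2B_3]/[B_1B_2B_3] equals the barycentric coordinate of M at vertex B_1, which is 3/5.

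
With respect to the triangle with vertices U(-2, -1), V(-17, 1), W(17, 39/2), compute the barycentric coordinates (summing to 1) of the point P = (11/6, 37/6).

(1/2, 1/6, 1/3)

Signed area of the reference triangle: [UVW] = ½·((-2)·(1−(39/2)) + (-17)·(39/2−(-1)) + 17·(-1−1)) = ½·(37 − 697/2 − 34) = -691/4.
[PVW] = ½·((11/6)·(1−(39/2)) + (-17)·(39/2−(37/6)) + 17·(37/6−1)) = ½·(-407/12 − 680/3 + 527/6) = -691/8, so the U-coordinate is (-691/8)/(-691/4) = 1/2.
[UPW] = ½·((-2)·(37/6−(39/2)) + (11/6)·(39/2−(-1)) + 17·(-1−(37/6))) = ½·(80/3 + 451/12 − 731/6) = -691/24, so the V-coordinate is 1/6.
[UVP] = ½·((-2)·(1−(37/6)) + (-17)·(37/6−(-1)) + (11/6)·(-1−1)) = ½·(31/3 − 731/6 − 11/3) = -691/12, so the W-coordinate is 1/3.
Check: 1/2 + 1/6 + 1/3 = 1.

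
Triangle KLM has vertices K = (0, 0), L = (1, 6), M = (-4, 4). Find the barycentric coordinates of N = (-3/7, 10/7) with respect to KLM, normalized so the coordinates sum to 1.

(5/7, 1/7, 1/7)

Signed area of the reference triangle: [KLM] = ½·(0·(6−4) + 1·(4−0) + (-4)·(0−6)) = ½·(0 + 4 + 24) = 14.
[NLM] = ½·((-3/7)·(6−4) + 1·(4−(10/7)) + (-4)·(10/7−6)) = ½·(-6/7 + 18/7 + 128/7) = 10, so the K-coordinate is 10/14 = 5/7.
[KNM] = ½·(0·(10/7−4) + (-3/7)·(4−0) + (-4)·(0−(10/7))) = ½·(0 − 12/7 + 40/7) = 2, so the L-coordinate is 1/7.
[KLN] = ½·(0·(6−(10/7)) + 1·(10/7−0) + (-3/7)·(0−6)) = ½·(0 + 10/7 + 18/7) = 2, so the M-coordinate is 1/7.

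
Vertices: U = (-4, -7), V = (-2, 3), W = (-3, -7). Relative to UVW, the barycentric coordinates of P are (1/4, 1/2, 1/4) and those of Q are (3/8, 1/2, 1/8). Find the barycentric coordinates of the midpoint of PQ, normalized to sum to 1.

Since both coordinate triples sum to 1, the midpoint's barycentrics are the componentwise average.
(1/4+3/8)/2 = 5/16; similarly 1/2 and 3/16.

(5/16, 1/2, 3/16)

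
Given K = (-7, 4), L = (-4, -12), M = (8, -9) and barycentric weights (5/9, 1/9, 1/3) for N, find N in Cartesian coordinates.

(-5/3, -19/9)

N = (5/9)·K + (1/9)·L + (1/3)·M.
x-coordinate: (5/9)·(-7) + (1/9)·(-4) + (1/3)·8 = -5/3.
y-coordinate: (5/9)·4 + (1/9)·(-12) + (1/3)·(-9) = -19/9.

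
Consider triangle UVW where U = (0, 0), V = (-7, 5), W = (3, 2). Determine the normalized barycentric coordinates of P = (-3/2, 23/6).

Signed area of the reference triangle: [UVW] = ½·(0·(5−2) + (-7)·(2−0) + 3·(0−5)) = ½·(0 − 14 − 15) = -29/2.
[PVW] = ½·((-3/2)·(5−2) + (-7)·(2−(23/6)) + 3·(23/6−5)) = ½·(-9/2 + 77/6 − 7/2) = 29/12, so the U-coordinate is (29/12)/(-29/2) = -1/6.
[UPW] = ½·(0·(23/6−2) + (-3/2)·(2−0) + 3·(0−(23/6))) = ½·(0 − 3 − 23/2) = -29/4, so the V-coordinate is 1/2.
[UVP] = ½·(0·(5−(23/6)) + (-7)·(23/6−0) + (-3/2)·(0−5)) = ½·(0 − 161/6 + 15/2) = -29/3, so the W-coordinate is 2/3.

(-1/6, 1/2, 2/3)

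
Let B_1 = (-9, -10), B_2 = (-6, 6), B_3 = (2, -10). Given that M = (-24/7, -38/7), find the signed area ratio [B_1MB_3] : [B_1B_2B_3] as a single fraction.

[B_1B_2B_3] = ½·((-9)·(6−(-10)) + (-6)·(-10−(-10)) + 2·(-10−6)) = ½·(-144 + 0 − 32) = -88.
[B_1MB_3] = ½·((-9)·(-38/7−(-10)) + (-24/7)·(-10−(-10)) + 2·(-10−(-38/7))) = ½·(-288/7 + 0 − 64/7) = -176/7, so the ratio is (-176/7)/(-88) = 2/7.

2/7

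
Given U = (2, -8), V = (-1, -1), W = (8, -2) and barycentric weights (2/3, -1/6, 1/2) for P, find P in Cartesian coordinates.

(11/2, -37/6)

P = (2/3)·U + (-1/6)·V + (1/2)·W.
x-coordinate: (2/3)·2 + (-1/6)·(-1) + (1/2)·8 = 11/2.
y-coordinate: (2/3)·(-8) + (-1/6)·(-1) + (1/2)·(-2) = -37/6.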